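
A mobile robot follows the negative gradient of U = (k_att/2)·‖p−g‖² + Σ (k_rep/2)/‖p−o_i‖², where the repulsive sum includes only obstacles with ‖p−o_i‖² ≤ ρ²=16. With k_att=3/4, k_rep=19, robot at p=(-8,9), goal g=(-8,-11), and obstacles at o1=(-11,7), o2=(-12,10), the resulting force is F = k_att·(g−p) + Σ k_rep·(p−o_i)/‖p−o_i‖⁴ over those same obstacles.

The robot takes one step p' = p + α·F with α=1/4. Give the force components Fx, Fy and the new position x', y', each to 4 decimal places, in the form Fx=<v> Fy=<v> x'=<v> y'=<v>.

F_att = 3/4·(g−p) = 3/4·(0,-20) = (0.0000,-15.0000)
o1: d²=13 ≤ ρ²=16; F_rep = 19·(3,2)/13² = (0.3373,0.2249)
o2: d²=17 > ρ²=16 → inactive
F = F_att + ΣF_rep = (0.3373,-14.7751)
p' = p + 1/4·F = (-7.9157,5.3062)

Fx=0.3373 Fy=-14.7751 x'=-7.9157 y'=5.3062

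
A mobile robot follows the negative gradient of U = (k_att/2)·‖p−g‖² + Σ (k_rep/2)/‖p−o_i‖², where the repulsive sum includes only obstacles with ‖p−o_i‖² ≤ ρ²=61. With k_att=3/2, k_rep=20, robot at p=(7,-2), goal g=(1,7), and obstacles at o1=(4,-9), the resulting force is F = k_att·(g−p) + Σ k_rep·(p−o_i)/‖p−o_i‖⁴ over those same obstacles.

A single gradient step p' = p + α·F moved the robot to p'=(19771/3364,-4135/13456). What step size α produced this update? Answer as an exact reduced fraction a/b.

α = 1/8

F_att = 3/2·(g−p) = 3/2·(-6,9) = (-9.0000,13.5000)
o1: d²=58 ≤ ρ²=61; F_rep = 20·(3,7)/58² = (0.0178,0.0416)
F = F_att + ΣF_rep = (-8.9822,13.5416)
Δp = p'−p = (-1.1228,1.6927); α = Δx/Fx = (-3777/3364) / (-7554/841) = 1/8
check: Δy/Fy = (22777/13456) / (22777/1682) = 1/8 ✓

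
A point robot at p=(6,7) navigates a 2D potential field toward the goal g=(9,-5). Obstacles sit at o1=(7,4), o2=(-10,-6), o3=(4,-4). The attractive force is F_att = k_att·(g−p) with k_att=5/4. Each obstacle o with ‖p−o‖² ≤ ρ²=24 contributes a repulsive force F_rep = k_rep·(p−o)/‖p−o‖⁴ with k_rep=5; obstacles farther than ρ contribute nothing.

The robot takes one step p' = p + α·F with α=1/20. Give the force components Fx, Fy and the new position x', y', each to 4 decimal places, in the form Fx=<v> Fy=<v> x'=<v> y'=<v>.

Fx=3.7000 Fy=-14.8500 x'=6.1850 y'=6.2575

F_att = 5/4·(g−p) = 5/4·(3,-12) = (3.7500,-15.0000)
o1: d²=10 ≤ ρ²=24; F_rep = 5·(-1,3)/10² = (-0.0500,0.1500)
o2: d²=425 > ρ²=24 → inactive
o3: d²=125 > ρ²=24 → inactive
F = F_att + ΣF_rep = (3.7000,-14.8500)
p' = p + 1/20·F = (6.1850,6.2575)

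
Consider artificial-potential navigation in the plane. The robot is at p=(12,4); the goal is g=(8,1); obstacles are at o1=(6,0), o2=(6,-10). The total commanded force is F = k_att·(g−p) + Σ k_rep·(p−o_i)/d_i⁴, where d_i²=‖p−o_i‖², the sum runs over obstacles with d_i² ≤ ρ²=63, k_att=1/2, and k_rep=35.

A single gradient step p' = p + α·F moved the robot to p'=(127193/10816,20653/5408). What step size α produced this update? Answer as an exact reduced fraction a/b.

α = 1/8

F_att = 1/2·(g−p) = 1/2·(-4,-3) = (-2.0000,-1.5000)
o1: d²=52 ≤ ρ²=63; F_rep = 35·(6,4)/52² = (0.0777,0.0518)
o2: d²=232 > ρ²=63 → inactive
F = F_att + ΣF_rep = (-1.9223,-1.4482)
Δp = p'−p = (-0.2403,-0.1810); α = Δx/Fx = (-2599/10816) / (-2599/1352) = 1/8
check: Δy/Fy = (-979/5408) / (-979/676) = 1/8 ✓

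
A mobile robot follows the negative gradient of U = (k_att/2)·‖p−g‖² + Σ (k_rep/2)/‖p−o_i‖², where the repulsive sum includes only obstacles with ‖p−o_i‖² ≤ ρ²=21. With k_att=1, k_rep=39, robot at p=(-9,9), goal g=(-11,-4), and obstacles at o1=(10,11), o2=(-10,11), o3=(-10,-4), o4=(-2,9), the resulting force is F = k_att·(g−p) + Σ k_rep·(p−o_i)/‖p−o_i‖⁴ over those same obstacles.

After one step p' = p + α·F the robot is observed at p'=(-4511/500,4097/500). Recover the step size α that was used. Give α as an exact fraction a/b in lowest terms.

α = 1/20

F_att = 1·(g−p) = 1·(-2,-13) = (-2.0000,-13.0000)
o1: d²=365 > ρ²=21 → inactive
o2: d²=5 ≤ ρ²=21; F_rep = 39·(1,-2)/5² = (1.5600,-3.1200)
o3: d²=170 > ρ²=21 → inactive
o4: d²=49 > ρ²=21 → inactive
F = F_att + ΣF_rep = (-0.4400,-16.1200)
Δp = p'−p = (-0.0220,-0.8060); α = Δx/Fx = (-11/500) / (-11/25) = 1/20
check: Δy/Fy = (-403/500) / (-403/25) = 1/20 ✓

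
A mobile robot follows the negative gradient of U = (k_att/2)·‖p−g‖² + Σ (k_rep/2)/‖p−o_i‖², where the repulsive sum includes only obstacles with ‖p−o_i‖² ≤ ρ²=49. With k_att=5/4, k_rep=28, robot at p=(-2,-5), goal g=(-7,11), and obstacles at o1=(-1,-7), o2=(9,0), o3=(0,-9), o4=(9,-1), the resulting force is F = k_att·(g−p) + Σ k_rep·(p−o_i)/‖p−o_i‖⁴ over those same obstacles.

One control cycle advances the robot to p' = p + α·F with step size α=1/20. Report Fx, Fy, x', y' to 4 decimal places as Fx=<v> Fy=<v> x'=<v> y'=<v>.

F_att = 5/4·(g−p) = 5/4·(-5,16) = (-6.2500,20.0000)
o1: d²=5 ≤ ρ²=49; F_rep = 28·(-1,2)/5² = (-1.1200,2.2400)
o2: d²=146 > ρ²=49 → inactive
o3: d²=20 ≤ ρ²=49; F_rep = 28·(-2,4)/20² = (-0.1400,0.2800)
o4: d²=137 > ρ²=49 → inactive
F = F_att + ΣF_rep = (-7.5100,22.5200)
p' = p + 1/20·F = (-2.3755,-3.8740)

Fx=-7.5100 Fy=22.5200 x'=-2.3755 y'=-3.8740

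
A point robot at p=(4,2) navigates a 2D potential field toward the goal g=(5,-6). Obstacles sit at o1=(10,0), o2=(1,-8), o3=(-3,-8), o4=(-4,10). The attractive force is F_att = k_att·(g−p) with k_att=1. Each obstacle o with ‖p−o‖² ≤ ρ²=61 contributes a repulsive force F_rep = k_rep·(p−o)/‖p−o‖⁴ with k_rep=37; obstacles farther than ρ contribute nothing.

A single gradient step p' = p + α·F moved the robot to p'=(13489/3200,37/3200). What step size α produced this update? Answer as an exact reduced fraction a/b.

F_att = 1·(g−p) = 1·(1,-8) = (1.0000,-8.0000)
o1: d²=40 ≤ ρ²=61; F_rep = 37·(-6,2)/40² = (-0.1388,0.0462)
o2: d²=109 > ρ²=61 → inactive
o3: d²=149 > ρ²=61 → inactive
o4: d²=128 > ρ²=61 → inactive
F = F_att + ΣF_rep = (0.8612,-7.9538)
Δp = p'−p = (0.2153,-1.9884); α = Δx/Fx = (689/3200) / (689/800) = 1/4
check: Δy/Fy = (-6363/3200) / (-6363/800) = 1/4 ✓

α = 1/4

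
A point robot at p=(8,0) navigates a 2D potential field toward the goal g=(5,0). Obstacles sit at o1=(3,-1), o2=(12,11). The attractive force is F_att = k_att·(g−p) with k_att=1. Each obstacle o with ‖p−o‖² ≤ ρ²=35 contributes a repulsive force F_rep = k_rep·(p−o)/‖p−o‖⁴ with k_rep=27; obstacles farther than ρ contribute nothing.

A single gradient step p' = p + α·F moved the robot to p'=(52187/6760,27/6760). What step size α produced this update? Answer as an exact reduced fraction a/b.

α = 1/10

F_att = 1·(g−p) = 1·(-3,0) = (-3.0000,0.0000)
o1: d²=26 ≤ ρ²=35; F_rep = 27·(5,1)/26² = (0.1997,0.0399)
o2: d²=137 > ρ²=35 → inactive
F = F_att + ΣF_rep = (-2.8003,0.0399)
Δp = p'−p = (-0.2800,0.0040); α = Δx/Fx = (-1893/6760) / (-1893/676) = 1/10
check: Δy/Fy = (27/6760) / (27/676) = 1/10 ✓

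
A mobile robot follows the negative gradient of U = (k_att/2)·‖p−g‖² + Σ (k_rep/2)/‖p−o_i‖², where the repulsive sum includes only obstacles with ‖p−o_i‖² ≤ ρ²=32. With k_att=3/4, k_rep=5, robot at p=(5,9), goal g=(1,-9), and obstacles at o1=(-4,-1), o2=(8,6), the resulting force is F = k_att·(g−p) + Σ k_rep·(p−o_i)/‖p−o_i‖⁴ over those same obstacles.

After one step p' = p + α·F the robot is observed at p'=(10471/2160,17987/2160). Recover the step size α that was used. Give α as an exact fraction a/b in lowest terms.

α = 1/20

F_att = 3/4·(g−p) = 3/4·(-4,-18) = (-3.0000,-13.5000)
o1: d²=181 > ρ²=32 → inactive
o2: d²=18 ≤ ρ²=32; F_rep = 5·(-3,3)/18² = (-0.0463,0.0463)
F = F_att + ΣF_rep = (-3.0463,-13.4537)
Δp = p'−p = (-0.1523,-0.6727); α = Δx/Fx = (-329/2160) / (-329/108) = 1/20
check: Δy/Fy = (-1453/2160) / (-1453/108) = 1/20 ✓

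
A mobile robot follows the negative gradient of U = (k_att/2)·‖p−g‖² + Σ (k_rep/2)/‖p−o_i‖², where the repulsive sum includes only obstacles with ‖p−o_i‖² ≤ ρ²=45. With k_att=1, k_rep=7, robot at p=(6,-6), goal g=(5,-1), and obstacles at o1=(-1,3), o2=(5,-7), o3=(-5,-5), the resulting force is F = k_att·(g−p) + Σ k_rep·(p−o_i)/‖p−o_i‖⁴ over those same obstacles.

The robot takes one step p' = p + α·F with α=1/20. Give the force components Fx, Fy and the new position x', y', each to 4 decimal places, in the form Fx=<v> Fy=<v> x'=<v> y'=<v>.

Fx=0.7500 Fy=6.7500 x'=6.0375 y'=-5.6625

F_att = 1·(g−p) = 1·(-1,5) = (-1.0000,5.0000)
o1: d²=130 > ρ²=45 → inactive
o2: d²=2 ≤ ρ²=45; F_rep = 7·(1,1)/2² = (1.7500,1.7500)
o3: d²=122 > ρ²=45 → inactive
F = F_att + ΣF_rep = (0.7500,6.7500)
p' = p + 1/20·F = (6.0375,-5.6625)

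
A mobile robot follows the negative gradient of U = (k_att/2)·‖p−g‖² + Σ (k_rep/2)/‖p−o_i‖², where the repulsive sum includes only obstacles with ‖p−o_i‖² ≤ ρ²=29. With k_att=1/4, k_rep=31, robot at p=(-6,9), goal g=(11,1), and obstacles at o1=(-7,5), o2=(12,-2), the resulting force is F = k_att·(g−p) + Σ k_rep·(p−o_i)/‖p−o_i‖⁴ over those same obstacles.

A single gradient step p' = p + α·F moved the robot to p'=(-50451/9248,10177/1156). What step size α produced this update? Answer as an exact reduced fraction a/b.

α = 1/8

F_att = 1/4·(g−p) = 1/4·(17,-8) = (4.2500,-2.0000)
o1: d²=17 ≤ ρ²=29; F_rep = 31·(1,4)/17² = (0.1073,0.4291)
o2: d²=445 > ρ²=29 → inactive
F = F_att + ΣF_rep = (4.3573,-1.5709)
Δp = p'−p = (0.5447,-0.1964); α = Δx/Fx = (5037/9248) / (5037/1156) = 1/8
check: Δy/Fy = (-227/1156) / (-454/289) = 1/8 ✓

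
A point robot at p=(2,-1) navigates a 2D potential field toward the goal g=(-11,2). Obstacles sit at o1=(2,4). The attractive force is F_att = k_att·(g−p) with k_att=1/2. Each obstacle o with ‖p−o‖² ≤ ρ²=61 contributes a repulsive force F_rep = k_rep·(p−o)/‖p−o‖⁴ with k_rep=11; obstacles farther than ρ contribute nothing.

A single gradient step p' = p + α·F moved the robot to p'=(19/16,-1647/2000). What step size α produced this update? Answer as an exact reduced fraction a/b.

F_att = 1/2·(g−p) = 1/2·(-13,3) = (-6.5000,1.5000)
o1: d²=25 ≤ ρ²=61; F_rep = 11·(0,-5)/25² = (0.0000,-0.0880)
F = F_att + ΣF_rep = (-6.5000,1.4120)
Δp = p'−p = (-0.8125,0.1765); α = Δx/Fx = (-13/16) / (-13/2) = 1/8
check: Δy/Fy = (353/2000) / (353/250) = 1/8 ✓

α = 1/8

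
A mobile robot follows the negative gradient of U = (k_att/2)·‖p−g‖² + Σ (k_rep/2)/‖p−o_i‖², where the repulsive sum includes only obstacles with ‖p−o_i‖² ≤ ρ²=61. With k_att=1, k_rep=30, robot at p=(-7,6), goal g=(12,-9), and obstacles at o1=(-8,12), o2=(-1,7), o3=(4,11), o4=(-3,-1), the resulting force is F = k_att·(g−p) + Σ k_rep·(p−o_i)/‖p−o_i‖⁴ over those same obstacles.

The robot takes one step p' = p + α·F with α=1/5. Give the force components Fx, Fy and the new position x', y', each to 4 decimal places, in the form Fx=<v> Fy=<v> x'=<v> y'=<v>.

Fx=18.8904 Fy=-15.1534 x'=-3.2219 y'=2.9693

F_att = 1·(g−p) = 1·(19,-15) = (19.0000,-15.0000)
o1: d²=37 ≤ ρ²=61; F_rep = 30·(1,-6)/37² = (0.0219,-0.1315)
o2: d²=37 ≤ ρ²=61; F_rep = 30·(-6,-1)/37² = (-0.1315,-0.0219)
o3: d²=146 > ρ²=61 → inactive
o4: d²=65 > ρ²=61 → inactive
F = F_att + ΣF_rep = (18.8904,-15.1534)
p' = p + 1/5·F = (-3.2219,2.9693)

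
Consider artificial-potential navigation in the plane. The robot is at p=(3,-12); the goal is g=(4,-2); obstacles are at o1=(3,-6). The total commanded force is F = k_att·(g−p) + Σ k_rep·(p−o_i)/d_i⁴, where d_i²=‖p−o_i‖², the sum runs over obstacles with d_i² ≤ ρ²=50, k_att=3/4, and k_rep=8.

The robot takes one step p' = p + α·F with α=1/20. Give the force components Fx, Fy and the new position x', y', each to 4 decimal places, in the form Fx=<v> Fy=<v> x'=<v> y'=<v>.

Fx=0.7500 Fy=7.4630 x'=3.0375 y'=-11.6269

F_att = 3/4·(g−p) = 3/4·(1,10) = (0.7500,7.5000)
o1: d²=36 ≤ ρ²=50; F_rep = 8·(0,-6)/36² = (0.0000,-0.0370)
F = F_att + ΣF_rep = (0.7500,7.4630)
p' = p + 1/20·F = (3.0375,-11.6269)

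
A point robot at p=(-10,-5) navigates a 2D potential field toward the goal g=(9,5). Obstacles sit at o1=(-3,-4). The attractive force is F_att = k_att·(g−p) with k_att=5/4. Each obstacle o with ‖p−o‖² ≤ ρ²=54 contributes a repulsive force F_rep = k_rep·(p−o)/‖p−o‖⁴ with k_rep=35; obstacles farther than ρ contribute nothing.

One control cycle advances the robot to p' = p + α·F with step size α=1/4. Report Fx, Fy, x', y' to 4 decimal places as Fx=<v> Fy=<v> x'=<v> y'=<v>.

F_att = 5/4·(g−p) = 5/4·(19,10) = (23.7500,12.5000)
o1: d²=50 ≤ ρ²=54; F_rep = 35·(-7,-1)/50² = (-0.0980,-0.0140)
F = F_att + ΣF_rep = (23.6520,12.4860)
p' = p + 1/4·F = (-4.0870,-1.8785)

Fx=23.6520 Fy=12.4860 x'=-4.0870 y'=-1.8785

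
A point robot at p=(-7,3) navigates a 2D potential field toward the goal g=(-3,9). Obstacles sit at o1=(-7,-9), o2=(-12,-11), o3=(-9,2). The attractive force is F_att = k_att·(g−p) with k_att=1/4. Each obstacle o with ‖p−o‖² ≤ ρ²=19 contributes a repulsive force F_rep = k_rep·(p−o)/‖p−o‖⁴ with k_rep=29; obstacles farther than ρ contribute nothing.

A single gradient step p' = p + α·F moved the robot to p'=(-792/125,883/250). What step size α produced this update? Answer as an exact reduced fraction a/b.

α = 1/5

F_att = 1/4·(g−p) = 1/4·(4,6) = (1.0000,1.5000)
o1: d²=144 > ρ²=19 → inactive
o2: d²=221 > ρ²=19 → inactive
o3: d²=5 ≤ ρ²=19; F_rep = 29·(2,1)/5² = (2.3200,1.1600)
F = F_att + ΣF_rep = (3.3200,2.6600)
Δp = p'−p = (0.6640,0.5320); α = Δx/Fx = (83/125) / (83/25) = 1/5
check: Δy/Fy = (133/250) / (133/50) = 1/5 ✓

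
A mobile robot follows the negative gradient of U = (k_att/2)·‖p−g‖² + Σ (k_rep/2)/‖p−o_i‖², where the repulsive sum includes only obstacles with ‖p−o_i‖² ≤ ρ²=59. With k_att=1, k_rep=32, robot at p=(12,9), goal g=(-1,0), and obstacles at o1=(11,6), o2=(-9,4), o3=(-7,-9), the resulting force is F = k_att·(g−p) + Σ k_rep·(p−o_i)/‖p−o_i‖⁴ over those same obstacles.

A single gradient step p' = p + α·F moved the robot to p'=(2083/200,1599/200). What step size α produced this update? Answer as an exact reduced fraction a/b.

F_att = 1·(g−p) = 1·(-13,-9) = (-13.0000,-9.0000)
o1: d²=10 ≤ ρ²=59; F_rep = 32·(1,3)/10² = (0.3200,0.9600)
o2: d²=466 > ρ²=59 → inactive
o3: d²=685 > ρ²=59 → inactive
F = F_att + ΣF_rep = (-12.6800,-8.0400)
Δp = p'−p = (-1.5850,-1.0050); α = Δx/Fx = (-317/200) / (-317/25) = 1/8
check: Δy/Fy = (-201/200) / (-201/25) = 1/8 ✓

α = 1/8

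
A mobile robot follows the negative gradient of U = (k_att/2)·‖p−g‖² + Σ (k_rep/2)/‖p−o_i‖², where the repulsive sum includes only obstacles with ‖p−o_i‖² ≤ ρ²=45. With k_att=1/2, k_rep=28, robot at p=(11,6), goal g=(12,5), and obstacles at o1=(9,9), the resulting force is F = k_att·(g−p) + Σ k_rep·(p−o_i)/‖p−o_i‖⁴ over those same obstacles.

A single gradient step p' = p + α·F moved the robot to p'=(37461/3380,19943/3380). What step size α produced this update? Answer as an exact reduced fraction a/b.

F_att = 1/2·(g−p) = 1/2·(1,-1) = (0.5000,-0.5000)
o1: d²=13 ≤ ρ²=45; F_rep = 28·(2,-3)/13² = (0.3314,-0.4970)
F = F_att + ΣF_rep = (0.8314,-0.9970)
Δp = p'−p = (0.0831,-0.0997); α = Δx/Fx = (281/3380) / (281/338) = 1/10
check: Δy/Fy = (-337/3380) / (-337/338) = 1/10 ✓

α = 1/10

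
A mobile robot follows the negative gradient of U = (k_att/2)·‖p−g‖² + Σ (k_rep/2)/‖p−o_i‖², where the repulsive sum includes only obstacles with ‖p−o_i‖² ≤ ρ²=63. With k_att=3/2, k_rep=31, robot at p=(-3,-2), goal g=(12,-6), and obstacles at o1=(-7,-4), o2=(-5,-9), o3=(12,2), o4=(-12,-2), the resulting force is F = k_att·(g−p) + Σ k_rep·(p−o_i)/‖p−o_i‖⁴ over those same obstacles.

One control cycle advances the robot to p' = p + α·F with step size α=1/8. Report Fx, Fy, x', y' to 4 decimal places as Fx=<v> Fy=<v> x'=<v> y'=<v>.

Fx=22.8321 Fy=-5.7677 x'=-0.1460 y'=-2.7210

F_att = 3/2·(g−p) = 3/2·(15,-4) = (22.5000,-6.0000)
o1: d²=20 ≤ ρ²=63; F_rep = 31·(4,2)/20² = (0.3100,0.1550)
o2: d²=53 ≤ ρ²=63; F_rep = 31·(2,7)/53² = (0.0221,0.0773)
o3: d²=241 > ρ²=63 → inactive
o4: d²=81 > ρ²=63 → inactive
F = F_att + ΣF_rep = (22.8321,-5.7677)
p' = p + 1/8·F = (-0.1460,-2.7210)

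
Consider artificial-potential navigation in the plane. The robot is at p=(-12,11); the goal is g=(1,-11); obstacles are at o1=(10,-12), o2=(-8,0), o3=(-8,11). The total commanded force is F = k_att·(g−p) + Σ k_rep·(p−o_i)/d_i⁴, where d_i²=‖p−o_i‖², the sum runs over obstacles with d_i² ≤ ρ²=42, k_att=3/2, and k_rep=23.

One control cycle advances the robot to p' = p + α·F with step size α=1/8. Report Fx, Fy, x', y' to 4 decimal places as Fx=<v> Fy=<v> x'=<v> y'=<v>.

F_att = 3/2·(g−p) = 3/2·(13,-22) = (19.5000,-33.0000)
o1: d²=1013 > ρ²=42 → inactive
o2: d²=137 > ρ²=42 → inactive
o3: d²=16 ≤ ρ²=42; F_rep = 23·(-4,0)/16² = (-0.3594,0.0000)
F = F_att + ΣF_rep = (19.1406,-33.0000)
p' = p + 1/8·F = (-9.6074,6.8750)

Fx=19.1406 Fy=-33.0000 x'=-9.6074 y'=6.8750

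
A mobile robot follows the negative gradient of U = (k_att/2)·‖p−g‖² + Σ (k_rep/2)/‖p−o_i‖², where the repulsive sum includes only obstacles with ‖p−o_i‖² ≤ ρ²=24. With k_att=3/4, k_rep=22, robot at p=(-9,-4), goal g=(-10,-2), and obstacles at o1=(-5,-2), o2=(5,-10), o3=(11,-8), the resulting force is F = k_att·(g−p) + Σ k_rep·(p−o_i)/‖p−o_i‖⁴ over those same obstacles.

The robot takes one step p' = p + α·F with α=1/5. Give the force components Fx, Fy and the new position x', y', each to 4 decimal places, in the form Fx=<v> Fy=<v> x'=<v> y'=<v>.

Fx=-0.9700 Fy=1.3900 x'=-9.1940 y'=-3.7220

F_att = 3/4·(g−p) = 3/4·(-1,2) = (-0.7500,1.5000)
o1: d²=20 ≤ ρ²=24; F_rep = 22·(-4,-2)/20² = (-0.2200,-0.1100)
o2: d²=232 > ρ²=24 → inactive
o3: d²=416 > ρ²=24 → inactive
F = F_att + ΣF_rep = (-0.9700,1.3900)
p' = p + 1/5·F = (-9.1940,-3.7220)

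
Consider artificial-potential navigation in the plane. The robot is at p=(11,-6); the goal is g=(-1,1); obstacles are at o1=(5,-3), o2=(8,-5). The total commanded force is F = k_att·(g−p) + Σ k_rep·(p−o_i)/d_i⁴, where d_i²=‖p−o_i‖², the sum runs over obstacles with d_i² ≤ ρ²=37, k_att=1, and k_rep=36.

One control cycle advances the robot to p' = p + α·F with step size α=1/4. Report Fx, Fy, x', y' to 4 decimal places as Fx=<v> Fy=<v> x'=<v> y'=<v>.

Fx=-10.9200 Fy=6.6400 x'=8.2700 y'=-4.3400

F_att = 1·(g−p) = 1·(-12,7) = (-12.0000,7.0000)
o1: d²=45 > ρ²=37 → inactive
o2: d²=10 ≤ ρ²=37; F_rep = 36·(3,-1)/10² = (1.0800,-0.3600)
F = F_att + ΣF_rep = (-10.9200,6.6400)
p' = p + 1/4·F = (8.2700,-4.3400)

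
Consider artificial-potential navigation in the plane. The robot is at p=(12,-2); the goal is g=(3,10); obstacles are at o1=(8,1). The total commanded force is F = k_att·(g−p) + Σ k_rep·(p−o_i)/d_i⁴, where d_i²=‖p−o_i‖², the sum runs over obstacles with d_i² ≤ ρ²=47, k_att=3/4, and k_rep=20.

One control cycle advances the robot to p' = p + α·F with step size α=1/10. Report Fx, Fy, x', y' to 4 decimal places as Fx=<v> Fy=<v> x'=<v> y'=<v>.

F_att = 3/4·(g−p) = 3/4·(-9,12) = (-6.7500,9.0000)
o1: d²=25 ≤ ρ²=47; F_rep = 20·(4,-3)/25² = (0.1280,-0.0960)
F = F_att + ΣF_rep = (-6.6220,8.9040)
p' = p + 1/10·F = (11.3378,-1.1096)

Fx=-6.6220 Fy=8.9040 x'=11.3378 y'=-1.1096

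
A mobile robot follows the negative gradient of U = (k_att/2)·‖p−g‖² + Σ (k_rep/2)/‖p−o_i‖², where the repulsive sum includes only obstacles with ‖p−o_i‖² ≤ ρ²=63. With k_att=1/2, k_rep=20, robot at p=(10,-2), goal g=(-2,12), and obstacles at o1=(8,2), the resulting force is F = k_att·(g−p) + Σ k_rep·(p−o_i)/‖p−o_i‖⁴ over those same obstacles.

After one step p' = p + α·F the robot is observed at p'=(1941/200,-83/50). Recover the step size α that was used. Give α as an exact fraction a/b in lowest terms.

α = 1/20

F_att = 1/2·(g−p) = 1/2·(-12,14) = (-6.0000,7.0000)
o1: d²=20 ≤ ρ²=63; F_rep = 20·(2,-4)/20² = (0.1000,-0.2000)
F = F_att + ΣF_rep = (-5.9000,6.8000)
Δp = p'−p = (-0.2950,0.3400); α = Δx/Fx = (-59/200) / (-59/10) = 1/20
check: Δy/Fy = (17/50) / (34/5) = 1/20 ✓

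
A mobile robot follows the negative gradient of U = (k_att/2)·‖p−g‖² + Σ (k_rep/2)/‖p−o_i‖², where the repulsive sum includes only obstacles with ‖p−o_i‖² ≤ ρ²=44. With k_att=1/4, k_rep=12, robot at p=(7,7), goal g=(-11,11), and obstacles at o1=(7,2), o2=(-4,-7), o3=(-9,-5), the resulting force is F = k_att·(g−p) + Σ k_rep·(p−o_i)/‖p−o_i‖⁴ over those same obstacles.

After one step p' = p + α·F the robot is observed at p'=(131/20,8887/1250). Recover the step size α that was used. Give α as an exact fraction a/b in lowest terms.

F_att = 1/4·(g−p) = 1/4·(-18,4) = (-4.5000,1.0000)
o1: d²=25 ≤ ρ²=44; F_rep = 12·(0,5)/25² = (0.0000,0.0960)
o2: d²=317 > ρ²=44 → inactive
o3: d²=400 > ρ²=44 → inactive
F = F_att + ΣF_rep = (-4.5000,1.0960)
Δp = p'−p = (-0.4500,0.1096); α = Δx/Fx = (-9/20) / (-9/2) = 1/10
check: Δy/Fy = (137/1250) / (137/125) = 1/10 ✓

α = 1/10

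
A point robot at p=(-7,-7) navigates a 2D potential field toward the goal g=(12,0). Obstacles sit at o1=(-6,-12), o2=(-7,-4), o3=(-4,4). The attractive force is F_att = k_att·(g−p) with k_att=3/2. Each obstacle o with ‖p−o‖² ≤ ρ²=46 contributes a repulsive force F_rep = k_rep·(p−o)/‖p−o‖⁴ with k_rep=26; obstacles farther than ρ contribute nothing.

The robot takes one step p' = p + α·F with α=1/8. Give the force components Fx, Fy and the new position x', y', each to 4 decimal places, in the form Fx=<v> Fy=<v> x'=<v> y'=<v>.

Fx=28.4615 Fy=9.7293 x'=-3.4423 y'=-5.7838

F_att = 3/2·(g−p) = 3/2·(19,7) = (28.5000,10.5000)
o1: d²=26 ≤ ρ²=46; F_rep = 26·(-1,5)/26² = (-0.0385,0.1923)
o2: d²=9 ≤ ρ²=46; F_rep = 26·(0,-3)/9² = (0.0000,-0.9630)
o3: d²=130 > ρ²=46 → inactive
F = F_att + ΣF_rep = (28.4615,9.7293)
p' = p + 1/8·F = (-3.4423,-5.7838)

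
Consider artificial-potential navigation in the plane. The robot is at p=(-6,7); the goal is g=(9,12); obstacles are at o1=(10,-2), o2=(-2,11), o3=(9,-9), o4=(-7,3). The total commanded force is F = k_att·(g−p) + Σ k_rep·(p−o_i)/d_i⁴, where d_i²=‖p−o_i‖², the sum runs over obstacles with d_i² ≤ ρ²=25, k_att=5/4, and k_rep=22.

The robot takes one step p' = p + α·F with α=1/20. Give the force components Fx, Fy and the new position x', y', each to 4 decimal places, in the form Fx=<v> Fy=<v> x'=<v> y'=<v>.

Fx=18.8261 Fy=6.5545 x'=-5.0587 y'=7.3277

F_att = 5/4·(g−p) = 5/4·(15,5) = (18.7500,6.2500)
o1: d²=337 > ρ²=25 → inactive
o2: d²=32 > ρ²=25 → inactive
o3: d²=481 > ρ²=25 → inactive
o4: d²=17 ≤ ρ²=25; F_rep = 22·(1,4)/17² = (0.0761,0.3045)
F = F_att + ΣF_rep = (18.8261,6.5545)
p' = p + 1/20·F = (-5.0587,7.3277)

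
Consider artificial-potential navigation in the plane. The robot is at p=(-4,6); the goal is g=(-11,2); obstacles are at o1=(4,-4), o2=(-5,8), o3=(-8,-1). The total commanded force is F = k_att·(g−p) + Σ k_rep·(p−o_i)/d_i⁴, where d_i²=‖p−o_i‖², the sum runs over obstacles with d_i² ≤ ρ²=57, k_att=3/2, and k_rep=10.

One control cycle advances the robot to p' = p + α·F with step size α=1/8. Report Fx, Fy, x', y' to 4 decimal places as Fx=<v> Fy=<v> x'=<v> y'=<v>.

Fx=-10.1000 Fy=-6.8000 x'=-5.2625 y'=5.1500

F_att = 3/2·(g−p) = 3/2·(-7,-4) = (-10.5000,-6.0000)
o1: d²=164 > ρ²=57 → inactive
o2: d²=5 ≤ ρ²=57; F_rep = 10·(1,-2)/5² = (0.4000,-0.8000)
o3: d²=65 > ρ²=57 → inactive
F = F_att + ΣF_rep = (-10.1000,-6.8000)
p' = p + 1/8·F = (-5.2625,5.1500)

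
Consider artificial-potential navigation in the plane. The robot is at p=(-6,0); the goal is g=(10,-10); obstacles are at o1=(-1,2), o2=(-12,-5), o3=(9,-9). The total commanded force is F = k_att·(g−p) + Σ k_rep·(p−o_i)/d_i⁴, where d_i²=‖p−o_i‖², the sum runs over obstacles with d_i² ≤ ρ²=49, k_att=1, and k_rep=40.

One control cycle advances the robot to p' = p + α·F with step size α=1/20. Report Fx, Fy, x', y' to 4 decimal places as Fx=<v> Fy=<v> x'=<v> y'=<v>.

F_att = 1·(g−p) = 1·(16,-10) = (16.0000,-10.0000)
o1: d²=29 ≤ ρ²=49; F_rep = 40·(-5,-2)/29² = (-0.2378,-0.0951)
o2: d²=61 > ρ²=49 → inactive
o3: d²=306 > ρ²=49 → inactive
F = F_att + ΣF_rep = (15.7622,-10.0951)
p' = p + 1/20·F = (-5.2119,-0.5048)

Fx=15.7622 Fy=-10.0951 x'=-5.2119 y'=-0.5048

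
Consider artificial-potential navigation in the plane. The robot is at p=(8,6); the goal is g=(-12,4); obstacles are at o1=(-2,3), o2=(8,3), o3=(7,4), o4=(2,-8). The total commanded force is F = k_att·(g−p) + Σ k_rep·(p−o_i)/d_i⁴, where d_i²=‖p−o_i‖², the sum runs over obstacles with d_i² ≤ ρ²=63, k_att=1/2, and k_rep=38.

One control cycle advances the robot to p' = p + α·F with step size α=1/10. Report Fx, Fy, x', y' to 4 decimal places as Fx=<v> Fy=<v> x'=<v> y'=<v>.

Fx=-8.4800 Fy=3.4474 x'=7.1520 y'=6.3447

F_att = 1/2·(g−p) = 1/2·(-20,-2) = (-10.0000,-1.0000)
o1: d²=109 > ρ²=63 → inactive
o2: d²=9 ≤ ρ²=63; F_rep = 38·(0,3)/9² = (0.0000,1.4074)
o3: d²=5 ≤ ρ²=63; F_rep = 38·(1,2)/5² = (1.5200,3.0400)
o4: d²=232 > ρ²=63 → inactive
F = F_att + ΣF_rep = (-8.4800,3.4474)
p' = p + 1/10·F = (7.1520,6.3447)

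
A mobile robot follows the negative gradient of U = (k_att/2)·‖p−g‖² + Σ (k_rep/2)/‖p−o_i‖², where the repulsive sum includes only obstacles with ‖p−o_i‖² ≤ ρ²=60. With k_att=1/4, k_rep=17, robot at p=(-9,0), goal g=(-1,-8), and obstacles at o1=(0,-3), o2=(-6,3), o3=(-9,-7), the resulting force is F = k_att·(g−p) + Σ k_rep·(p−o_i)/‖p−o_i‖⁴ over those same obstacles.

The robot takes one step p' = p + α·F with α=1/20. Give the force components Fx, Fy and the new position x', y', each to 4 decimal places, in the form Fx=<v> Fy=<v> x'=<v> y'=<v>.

F_att = 1/4·(g−p) = 1/4·(8,-8) = (2.0000,-2.0000)
o1: d²=90 > ρ²=60 → inactive
o2: d²=18 ≤ ρ²=60; F_rep = 17·(-3,-3)/18² = (-0.1574,-0.1574)
o3: d²=49 ≤ ρ²=60; F_rep = 17·(0,7)/49² = (0.0000,0.0496)
F = F_att + ΣF_rep = (1.8426,-2.1078)
p' = p + 1/20·F = (-8.9079,-0.1054)

Fx=1.8426 Fy=-2.1078 x'=-8.9079 y'=-0.1054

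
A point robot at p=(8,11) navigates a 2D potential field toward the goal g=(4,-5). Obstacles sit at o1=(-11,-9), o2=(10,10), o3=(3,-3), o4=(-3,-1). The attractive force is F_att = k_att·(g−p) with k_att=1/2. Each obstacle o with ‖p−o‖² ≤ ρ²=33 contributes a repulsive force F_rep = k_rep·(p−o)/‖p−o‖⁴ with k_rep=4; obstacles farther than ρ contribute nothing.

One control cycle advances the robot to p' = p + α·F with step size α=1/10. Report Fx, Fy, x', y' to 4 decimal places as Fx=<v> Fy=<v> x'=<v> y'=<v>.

F_att = 1/2·(g−p) = 1/2·(-4,-16) = (-2.0000,-8.0000)
o1: d²=761 > ρ²=33 → inactive
o2: d²=5 ≤ ρ²=33; F_rep = 4·(-2,1)/5² = (-0.3200,0.1600)
o3: d²=221 > ρ²=33 → inactive
o4: d²=265 > ρ²=33 → inactive
F = F_att + ΣF_rep = (-2.3200,-7.8400)
p' = p + 1/10·F = (7.7680,10.2160)

Fx=-2.3200 Fy=-7.8400 x'=7.7680 y'=10.2160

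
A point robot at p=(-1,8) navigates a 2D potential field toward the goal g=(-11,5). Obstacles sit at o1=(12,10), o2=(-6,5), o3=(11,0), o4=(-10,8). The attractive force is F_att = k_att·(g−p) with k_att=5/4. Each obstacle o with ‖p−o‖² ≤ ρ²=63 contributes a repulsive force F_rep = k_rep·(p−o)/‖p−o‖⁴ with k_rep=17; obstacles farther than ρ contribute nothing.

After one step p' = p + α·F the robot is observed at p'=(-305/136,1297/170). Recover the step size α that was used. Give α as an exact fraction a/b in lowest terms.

α = 1/10

F_att = 5/4·(g−p) = 5/4·(-10,-3) = (-12.5000,-3.7500)
o1: d²=173 > ρ²=63 → inactive
o2: d²=34 ≤ ρ²=63; F_rep = 17·(5,3)/34² = (0.0735,0.0441)
o3: d²=208 > ρ²=63 → inactive
o4: d²=81 > ρ²=63 → inactive
F = F_att + ΣF_rep = (-12.4265,-3.7059)
Δp = p'−p = (-1.2426,-0.3706); α = Δx/Fx = (-169/136) / (-845/68) = 1/10
check: Δy/Fy = (-63/170) / (-63/17) = 1/10 ✓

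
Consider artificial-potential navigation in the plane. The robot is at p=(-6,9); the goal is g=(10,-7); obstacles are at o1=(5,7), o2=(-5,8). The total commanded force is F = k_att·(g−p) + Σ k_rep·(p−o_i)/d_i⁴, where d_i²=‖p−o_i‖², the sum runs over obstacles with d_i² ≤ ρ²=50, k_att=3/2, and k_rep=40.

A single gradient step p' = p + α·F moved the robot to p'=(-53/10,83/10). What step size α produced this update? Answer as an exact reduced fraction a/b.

α = 1/20

F_att = 3/2·(g−p) = 3/2·(16,-16) = (24.0000,-24.0000)
o1: d²=125 > ρ²=50 → inactive
o2: d²=2 ≤ ρ²=50; F_rep = 40·(-1,1)/2² = (-10.0000,10.0000)
F = F_att + ΣF_rep = (14.0000,-14.0000)
Δp = p'−p = (0.7000,-0.7000); α = Δx/Fx = (7/10) / (14) = 1/20
check: Δy/Fy = (-7/10) / (-14) = 1/20 ✓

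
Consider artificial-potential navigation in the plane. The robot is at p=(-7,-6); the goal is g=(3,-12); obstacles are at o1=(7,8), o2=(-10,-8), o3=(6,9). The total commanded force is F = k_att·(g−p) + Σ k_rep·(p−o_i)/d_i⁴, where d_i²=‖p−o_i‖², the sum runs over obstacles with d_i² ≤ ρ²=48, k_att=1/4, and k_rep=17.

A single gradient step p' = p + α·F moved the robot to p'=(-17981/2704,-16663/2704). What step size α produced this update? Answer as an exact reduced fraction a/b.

F_att = 1/4·(g−p) = 1/4·(10,-6) = (2.5000,-1.5000)
o1: d²=392 > ρ²=48 → inactive
o2: d²=13 ≤ ρ²=48; F_rep = 17·(3,2)/13² = (0.3018,0.2012)
o3: d²=394 > ρ²=48 → inactive
F = F_att + ΣF_rep = (2.8018,-1.2988)
Δp = p'−p = (0.3502,-0.1624); α = Δx/Fx = (947/2704) / (947/338) = 1/8
check: Δy/Fy = (-439/2704) / (-439/338) = 1/8 ✓

α = 1/8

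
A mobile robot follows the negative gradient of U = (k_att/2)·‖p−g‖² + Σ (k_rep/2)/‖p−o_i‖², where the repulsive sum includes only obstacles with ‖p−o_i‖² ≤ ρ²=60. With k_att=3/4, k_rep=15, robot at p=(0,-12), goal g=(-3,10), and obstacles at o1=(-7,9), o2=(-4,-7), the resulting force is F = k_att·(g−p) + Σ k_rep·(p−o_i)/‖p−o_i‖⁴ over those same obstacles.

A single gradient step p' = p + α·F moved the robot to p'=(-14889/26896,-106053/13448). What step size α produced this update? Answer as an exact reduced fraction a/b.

F_att = 3/4·(g−p) = 3/4·(-3,22) = (-2.2500,16.5000)
o1: d²=490 > ρ²=60 → inactive
o2: d²=41 ≤ ρ²=60; F_rep = 15·(4,-5)/41² = (0.0357,-0.0446)
F = F_att + ΣF_rep = (-2.2143,16.4554)
Δp = p'−p = (-0.5536,4.1138); α = Δx/Fx = (-14889/26896) / (-14889/6724) = 1/4
check: Δy/Fy = (55323/13448) / (55323/3362) = 1/4 ✓

α = 1/4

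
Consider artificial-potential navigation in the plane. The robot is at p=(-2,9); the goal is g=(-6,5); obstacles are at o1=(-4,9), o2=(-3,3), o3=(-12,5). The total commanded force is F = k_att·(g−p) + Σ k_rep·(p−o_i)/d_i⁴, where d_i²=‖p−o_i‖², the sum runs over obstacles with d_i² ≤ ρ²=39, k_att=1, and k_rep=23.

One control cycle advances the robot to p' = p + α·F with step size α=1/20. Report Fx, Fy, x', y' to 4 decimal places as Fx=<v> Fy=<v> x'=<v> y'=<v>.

F_att = 1·(g−p) = 1·(-4,-4) = (-4.0000,-4.0000)
o1: d²=4 ≤ ρ²=39; F_rep = 23·(2,0)/4² = (2.8750,0.0000)
o2: d²=37 ≤ ρ²=39; F_rep = 23·(1,6)/37² = (0.0168,0.1008)
o3: d²=116 > ρ²=39 → inactive
F = F_att + ΣF_rep = (-1.1082,-3.8992)
p' = p + 1/20·F = (-2.0554,8.8050)

Fx=-1.1082 Fy=-3.8992 x'=-2.0554 y'=8.8050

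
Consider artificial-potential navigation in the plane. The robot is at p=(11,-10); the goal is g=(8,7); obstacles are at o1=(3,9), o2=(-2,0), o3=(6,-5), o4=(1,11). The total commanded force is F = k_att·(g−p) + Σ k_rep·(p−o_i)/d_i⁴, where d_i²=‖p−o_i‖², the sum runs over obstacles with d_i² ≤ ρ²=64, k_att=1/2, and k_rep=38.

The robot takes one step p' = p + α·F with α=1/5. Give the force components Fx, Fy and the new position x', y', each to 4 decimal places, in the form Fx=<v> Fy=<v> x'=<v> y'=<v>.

Fx=-1.4240 Fy=8.4240 x'=10.7152 y'=-8.3152

F_att = 1/2·(g−p) = 1/2·(-3,17) = (-1.5000,8.5000)
o1: d²=425 > ρ²=64 → inactive
o2: d²=269 > ρ²=64 → inactive
o3: d²=50 ≤ ρ²=64; F_rep = 38·(5,-5)/50² = (0.0760,-0.0760)
o4: d²=541 > ρ²=64 → inactive
F = F_att + ΣF_rep = (-1.4240,8.4240)
p' = p + 1/5·F = (10.7152,-8.3152)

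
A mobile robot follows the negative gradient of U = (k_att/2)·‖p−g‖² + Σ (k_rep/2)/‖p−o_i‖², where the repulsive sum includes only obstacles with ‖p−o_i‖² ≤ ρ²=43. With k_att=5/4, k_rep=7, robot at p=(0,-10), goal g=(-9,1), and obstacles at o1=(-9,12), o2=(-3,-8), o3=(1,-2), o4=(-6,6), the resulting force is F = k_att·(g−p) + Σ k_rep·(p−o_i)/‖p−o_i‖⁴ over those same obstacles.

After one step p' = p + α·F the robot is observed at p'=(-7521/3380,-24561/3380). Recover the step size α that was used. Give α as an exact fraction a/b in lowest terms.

α = 1/5

F_att = 5/4·(g−p) = 5/4·(-9,11) = (-11.2500,13.7500)
o1: d²=565 > ρ²=43 → inactive
o2: d²=13 ≤ ρ²=43; F_rep = 7·(3,-2)/13² = (0.1243,-0.0828)
o3: d²=65 > ρ²=43 → inactive
o4: d²=292 > ρ²=43 → inactive
F = F_att + ΣF_rep = (-11.1257,13.6672)
Δp = p'−p = (-2.2251,2.7334); α = Δx/Fx = (-7521/3380) / (-7521/676) = 1/5
check: Δy/Fy = (9239/3380) / (9239/676) = 1/5 ✓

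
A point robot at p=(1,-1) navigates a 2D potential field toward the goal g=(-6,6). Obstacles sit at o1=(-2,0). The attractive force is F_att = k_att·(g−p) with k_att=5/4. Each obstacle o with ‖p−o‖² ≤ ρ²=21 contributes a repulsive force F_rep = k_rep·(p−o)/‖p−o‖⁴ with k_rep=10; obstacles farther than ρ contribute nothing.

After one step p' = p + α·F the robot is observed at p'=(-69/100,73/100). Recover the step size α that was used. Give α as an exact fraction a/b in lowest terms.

α = 1/5

F_att = 5/4·(g−p) = 5/4·(-7,7) = (-8.7500,8.7500)
o1: d²=10 ≤ ρ²=21; F_rep = 10·(3,-1)/10² = (0.3000,-0.1000)
F = F_att + ΣF_rep = (-8.4500,8.6500)
Δp = p'−p = (-1.6900,1.7300); α = Δx/Fx = (-169/100) / (-169/20) = 1/5
check: Δy/Fy = (173/100) / (173/20) = 1/5 ✓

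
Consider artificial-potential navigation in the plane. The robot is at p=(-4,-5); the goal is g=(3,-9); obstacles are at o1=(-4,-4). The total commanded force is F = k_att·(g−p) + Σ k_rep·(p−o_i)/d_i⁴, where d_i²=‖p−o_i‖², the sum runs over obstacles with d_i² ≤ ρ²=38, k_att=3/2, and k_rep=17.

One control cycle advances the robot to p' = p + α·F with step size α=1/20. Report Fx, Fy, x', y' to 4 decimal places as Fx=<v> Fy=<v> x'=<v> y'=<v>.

Fx=10.5000 Fy=-23.0000 x'=-3.4750 y'=-6.1500

F_att = 3/2·(g−p) = 3/2·(7,-4) = (10.5000,-6.0000)
o1: d²=1 ≤ ρ²=38; F_rep = 17·(0,-1)/1² = (0.0000,-17.0000)
F = F_att + ΣF_rep = (10.5000,-23.0000)
p' = p + 1/20·F = (-3.4750,-6.1500)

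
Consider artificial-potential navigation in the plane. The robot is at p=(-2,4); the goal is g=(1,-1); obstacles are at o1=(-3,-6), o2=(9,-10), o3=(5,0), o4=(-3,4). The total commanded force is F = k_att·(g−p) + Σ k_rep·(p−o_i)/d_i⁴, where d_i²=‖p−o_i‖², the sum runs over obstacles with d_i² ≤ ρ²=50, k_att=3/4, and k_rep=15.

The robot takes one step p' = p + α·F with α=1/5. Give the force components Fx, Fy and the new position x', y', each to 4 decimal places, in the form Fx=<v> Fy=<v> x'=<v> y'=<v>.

F_att = 3/4·(g−p) = 3/4·(3,-5) = (2.2500,-3.7500)
o1: d²=101 > ρ²=50 → inactive
o2: d²=317 > ρ²=50 → inactive
o3: d²=65 > ρ²=50 → inactive
o4: d²=1 ≤ ρ²=50; F_rep = 15·(1,0)/1² = (15.0000,0.0000)
F = F_att + ΣF_rep = (17.2500,-3.7500)
p' = p + 1/5·F = (1.4500,3.2500)

Fx=17.2500 Fy=-3.7500 x'=1.4500 y'=3.2500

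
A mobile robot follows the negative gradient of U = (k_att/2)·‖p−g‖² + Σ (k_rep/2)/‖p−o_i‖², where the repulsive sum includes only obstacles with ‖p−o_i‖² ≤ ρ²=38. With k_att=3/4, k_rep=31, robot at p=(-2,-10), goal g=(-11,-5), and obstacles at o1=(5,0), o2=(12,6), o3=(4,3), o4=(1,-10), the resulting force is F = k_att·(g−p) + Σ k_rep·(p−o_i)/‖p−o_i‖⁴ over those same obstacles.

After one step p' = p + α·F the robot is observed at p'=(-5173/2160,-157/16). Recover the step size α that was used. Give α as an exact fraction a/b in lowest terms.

F_att = 3/4·(g−p) = 3/4·(-9,5) = (-6.7500,3.7500)
o1: d²=149 > ρ²=38 → inactive
o2: d²=452 > ρ²=38 → inactive
o3: d²=205 > ρ²=38 → inactive
o4: d²=9 ≤ ρ²=38; F_rep = 31·(-3,0)/9² = (-1.1481,0.0000)
F = F_att + ΣF_rep = (-7.8981,3.7500)
Δp = p'−p = (-0.3949,0.1875); α = Δx/Fx = (-853/2160) / (-853/108) = 1/20
check: Δy/Fy = (3/16) / (15/4) = 1/20 ✓

α = 1/20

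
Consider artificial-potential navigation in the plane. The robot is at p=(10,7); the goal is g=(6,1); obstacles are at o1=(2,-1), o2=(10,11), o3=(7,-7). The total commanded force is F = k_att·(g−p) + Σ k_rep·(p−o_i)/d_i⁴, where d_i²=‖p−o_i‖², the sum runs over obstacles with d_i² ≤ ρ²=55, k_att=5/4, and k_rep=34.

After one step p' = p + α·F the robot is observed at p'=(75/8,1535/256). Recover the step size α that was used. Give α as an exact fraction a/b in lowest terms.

F_att = 5/4·(g−p) = 5/4·(-4,-6) = (-5.0000,-7.5000)
o1: d²=128 > ρ²=55 → inactive
o2: d²=16 ≤ ρ²=55; F_rep = 34·(0,-4)/16² = (0.0000,-0.5312)
o3: d²=205 > ρ²=55 → inactive
F = F_att + ΣF_rep = (-5.0000,-8.0312)
Δp = p'−p = (-0.6250,-1.0039); α = Δx/Fx = (-5/8) / (-5) = 1/8
check: Δy/Fy = (-257/256) / (-257/32) = 1/8 ✓

α = 1/8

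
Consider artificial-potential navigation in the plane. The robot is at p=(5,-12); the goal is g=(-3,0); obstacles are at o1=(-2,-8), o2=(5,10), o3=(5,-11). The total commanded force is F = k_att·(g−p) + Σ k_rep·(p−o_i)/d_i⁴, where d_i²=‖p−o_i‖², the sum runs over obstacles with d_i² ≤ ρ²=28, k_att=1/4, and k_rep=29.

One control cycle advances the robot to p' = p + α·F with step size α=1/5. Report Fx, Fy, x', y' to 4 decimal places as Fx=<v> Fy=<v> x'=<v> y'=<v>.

Fx=-2.0000 Fy=-26.0000 x'=4.6000 y'=-17.2000

F_att = 1/4·(g−p) = 1/4·(-8,12) = (-2.0000,3.0000)
o1: d²=65 > ρ²=28 → inactive
o2: d²=484 > ρ²=28 → inactive
o3: d²=1 ≤ ρ²=28; F_rep = 29·(0,-1)/1² = (0.0000,-29.0000)
F = F_att + ΣF_rep = (-2.0000,-26.0000)
p' = p + 1/5·F = (4.6000,-17.2000)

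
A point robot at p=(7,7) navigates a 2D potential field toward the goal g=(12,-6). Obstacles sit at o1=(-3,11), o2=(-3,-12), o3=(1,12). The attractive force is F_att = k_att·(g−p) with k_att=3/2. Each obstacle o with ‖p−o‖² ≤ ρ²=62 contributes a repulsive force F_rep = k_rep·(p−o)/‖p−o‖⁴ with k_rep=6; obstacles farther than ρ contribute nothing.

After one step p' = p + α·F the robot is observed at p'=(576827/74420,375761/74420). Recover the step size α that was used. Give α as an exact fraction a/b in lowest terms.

α = 1/10

F_att = 3/2·(g−p) = 3/2·(5,-13) = (7.5000,-19.5000)
o1: d²=116 > ρ²=62 → inactive
o2: d²=461 > ρ²=62 → inactive
o3: d²=61 ≤ ρ²=62; F_rep = 6·(6,-5)/61² = (0.0097,-0.0081)
F = F_att + ΣF_rep = (7.5097,-19.5081)
Δp = p'−p = (0.7510,-1.9508); α = Δx/Fx = (55887/74420) / (55887/7442) = 1/10
check: Δy/Fy = (-145179/74420) / (-145179/7442) = 1/10 ✓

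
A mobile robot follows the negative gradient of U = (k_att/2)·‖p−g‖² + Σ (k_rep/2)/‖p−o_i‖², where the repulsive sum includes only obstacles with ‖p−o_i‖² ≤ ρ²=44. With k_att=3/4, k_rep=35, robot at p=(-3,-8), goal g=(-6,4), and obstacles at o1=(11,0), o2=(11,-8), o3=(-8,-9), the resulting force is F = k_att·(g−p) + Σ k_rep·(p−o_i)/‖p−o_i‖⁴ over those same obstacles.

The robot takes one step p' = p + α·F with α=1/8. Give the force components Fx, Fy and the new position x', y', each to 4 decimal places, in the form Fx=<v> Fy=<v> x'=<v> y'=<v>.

F_att = 3/4·(g−p) = 3/4·(-3,12) = (-2.2500,9.0000)
o1: d²=260 > ρ²=44 → inactive
o2: d²=196 > ρ²=44 → inactive
o3: d²=26 ≤ ρ²=44; F_rep = 35·(5,1)/26² = (0.2589,0.0518)
F = F_att + ΣF_rep = (-1.9911,9.0518)
p' = p + 1/8·F = (-3.2489,-6.8685)

Fx=-1.9911 Fy=9.0518 x'=-3.2489 y'=-6.8685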